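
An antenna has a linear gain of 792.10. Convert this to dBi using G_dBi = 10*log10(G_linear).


G_dBi = 10 * log10(792.10) = 28.99 dBi

28.99 dBi


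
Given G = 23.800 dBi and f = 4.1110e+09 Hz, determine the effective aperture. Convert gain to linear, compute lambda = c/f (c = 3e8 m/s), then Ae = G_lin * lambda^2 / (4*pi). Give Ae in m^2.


lambda = c / f = 3.0000e+08 / 4.1110e+09 = 0.07297495 m
G_linear = 10^(23.800/10) = 239.8833
Ae = G_linear * lambda^2 / (4*pi) = 239.8833 * 0.07297495^2 / (4*pi) = 0.1017 m^2

0.1017 m^2


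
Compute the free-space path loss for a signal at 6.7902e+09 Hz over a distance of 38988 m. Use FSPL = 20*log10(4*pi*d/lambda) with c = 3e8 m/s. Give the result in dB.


lambda = c / f = 3.0000e+08 / 6.7902e+09 = 0.04418132 m
FSPL = 20 * log10(4*pi*38988/0.04418132) = 140.9 dB

140.9 dB


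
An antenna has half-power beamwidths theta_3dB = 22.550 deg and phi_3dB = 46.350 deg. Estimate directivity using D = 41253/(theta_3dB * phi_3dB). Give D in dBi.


D_linear = 41253 / (22.550 * 46.350) = 39.46928
D_dBi = 10 * log10(39.46928) = 15.96 dBi

15.96 dBi


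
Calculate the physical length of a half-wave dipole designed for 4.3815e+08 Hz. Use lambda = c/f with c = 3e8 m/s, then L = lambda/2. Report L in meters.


lambda = c / f = 3.0000e+08 / 4.3815e+08 = 0.6846970 m
L = lambda / 2 = 0.6846970 / 2 = 0.3423 m

0.3423 m


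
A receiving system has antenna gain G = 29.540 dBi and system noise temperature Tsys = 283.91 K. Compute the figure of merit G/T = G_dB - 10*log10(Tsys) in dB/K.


G/T = 29.540 - 10*log10(283.91) = 29.540 - 24.53181 = 5.008 dB/K

5.008 dB/K


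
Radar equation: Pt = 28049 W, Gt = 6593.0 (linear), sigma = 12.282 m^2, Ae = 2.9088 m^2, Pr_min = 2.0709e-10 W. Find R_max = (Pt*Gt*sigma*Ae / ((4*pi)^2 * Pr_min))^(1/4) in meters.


R^4 = 28049*6593.0*12.282*2.9088 / ((4*pi)^2 * 2.0709e-10) = 2.020247e+17
R_max = 2.020247e+17^0.25 = 21201 m

21201 m


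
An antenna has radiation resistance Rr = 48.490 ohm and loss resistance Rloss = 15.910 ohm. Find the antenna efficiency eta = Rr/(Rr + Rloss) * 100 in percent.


eta = 48.490 / (48.490 + 15.910) * 100 = 75.30%

75.30%


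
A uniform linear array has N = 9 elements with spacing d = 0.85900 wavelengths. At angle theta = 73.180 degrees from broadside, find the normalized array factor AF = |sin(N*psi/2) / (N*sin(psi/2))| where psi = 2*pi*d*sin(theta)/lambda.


psi = 2*pi*0.85900*sin(73.180 deg) = 5.166354 rad
AF = |sin(9*5.166354/2) / (9*sin(5.166354/2))| = 0.1995

0.1995


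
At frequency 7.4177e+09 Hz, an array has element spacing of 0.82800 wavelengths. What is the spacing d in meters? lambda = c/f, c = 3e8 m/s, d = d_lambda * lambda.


lambda = c / f = 3.0000e+08 / 7.4177e+09 = 0.04044380 m
d = 0.82800 * 0.04044380 = 0.03349 m

0.03349 m


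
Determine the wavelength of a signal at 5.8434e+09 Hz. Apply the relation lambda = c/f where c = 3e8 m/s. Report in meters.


lambda = c / f = 3.0000e+08 / 5.8434e+09 = 0.05134 m

0.05134 m


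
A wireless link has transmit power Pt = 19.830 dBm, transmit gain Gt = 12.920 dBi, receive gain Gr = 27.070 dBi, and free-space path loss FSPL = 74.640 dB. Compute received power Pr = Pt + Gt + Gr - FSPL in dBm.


Pr = 19.830 + 12.920 + 27.070 - 74.640 = -14.82 dBm

-14.82 dBm


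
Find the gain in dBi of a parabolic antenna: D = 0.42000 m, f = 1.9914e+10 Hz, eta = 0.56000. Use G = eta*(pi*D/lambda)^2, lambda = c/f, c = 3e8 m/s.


lambda = c / f = 3.0000e+08 / 1.9914e+10 = 0.01506478 m
G_linear = 0.56000 * (pi * 0.42000 / 0.01506478)^2 = 4295.965
G_dBi = 10 * log10(4295.965) = 36.33 dBi

36.33 dBi


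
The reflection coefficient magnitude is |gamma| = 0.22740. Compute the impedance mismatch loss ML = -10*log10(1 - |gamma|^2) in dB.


ML = -10 * log10(1 - 0.22740^2) = -10 * log10(0.94828924) = 0.2306 dB

0.2306 dB


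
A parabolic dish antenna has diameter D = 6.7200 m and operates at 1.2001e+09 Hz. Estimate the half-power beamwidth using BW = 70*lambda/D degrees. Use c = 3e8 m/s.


lambda = c / f = 3.0000e+08 / 1.2001e+09 = 0.2499792 m
BW = 70 * 0.2499792 / 6.7200 = 2.604 deg

2.604 deg


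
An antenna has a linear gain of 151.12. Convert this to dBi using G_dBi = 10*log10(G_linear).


G_dBi = 10 * log10(151.12) = 21.79 dBi

21.79 dBi


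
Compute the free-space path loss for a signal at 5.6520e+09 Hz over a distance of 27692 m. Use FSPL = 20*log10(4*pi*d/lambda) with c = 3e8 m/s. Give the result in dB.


lambda = c / f = 3.0000e+08 / 5.6520e+09 = 0.05307856 m
FSPL = 20 * log10(4*pi*27692/0.05307856) = 136.3 dB

136.3 dB


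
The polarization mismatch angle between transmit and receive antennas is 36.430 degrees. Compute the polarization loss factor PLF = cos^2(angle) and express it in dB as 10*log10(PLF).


PLF_linear = cos^2(36.430 deg) = 0.6473538
PLF_dB = 10 * log10(0.6473538) = -1.889 dB

-1.889 dB


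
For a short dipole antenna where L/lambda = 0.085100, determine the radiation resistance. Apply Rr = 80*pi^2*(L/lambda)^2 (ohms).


Rr = 80 * pi^2 * (0.085100)^2 = 80 * 9.869604 * 7.242010e-03 = 5.718 ohm

5.718 ohm


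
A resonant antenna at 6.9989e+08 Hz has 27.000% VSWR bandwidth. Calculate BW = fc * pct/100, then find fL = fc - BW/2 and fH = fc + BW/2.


BW = 6.9989e+08 * 27.000/100 = 1.889703e+08 Hz
fL = 6.9989e+08 - 1.889703e+08/2 = 6.054e+08 Hz
fH = 6.9989e+08 + 1.889703e+08/2 = 7.944e+08 Hz

BW=1.890e+08 Hz, fL=6.054e+08 Hz, fH=7.944e+08 Hz


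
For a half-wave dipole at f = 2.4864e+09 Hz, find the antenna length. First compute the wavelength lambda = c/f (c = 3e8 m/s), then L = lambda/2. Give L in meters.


lambda = c / f = 3.0000e+08 / 2.4864e+09 = 0.1206564 m
L = lambda / 2 = 0.1206564 / 2 = 0.06033 m

0.06033 m


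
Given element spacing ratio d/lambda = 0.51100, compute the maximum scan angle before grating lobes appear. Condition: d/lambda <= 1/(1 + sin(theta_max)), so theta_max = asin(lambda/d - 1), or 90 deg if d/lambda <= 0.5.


lambda/d - 1 = 1/0.51100 - 1 = 0.9569472
theta_max = asin(0.9569472) = 73.13 deg

73.13 deg


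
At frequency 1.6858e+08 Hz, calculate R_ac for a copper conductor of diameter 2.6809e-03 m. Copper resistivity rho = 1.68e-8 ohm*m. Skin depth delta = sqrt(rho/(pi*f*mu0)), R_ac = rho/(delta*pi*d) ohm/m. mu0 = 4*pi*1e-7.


delta = sqrt(1.68e-8 / (pi * 1.6858e+08 * 4*pi*1e-7)) = 5.024256e-06 m
R_ac = 1.68e-8 / (5.024256e-06 * pi * 2.6809e-03) = 0.3970 ohm/m

0.3970 ohm/m


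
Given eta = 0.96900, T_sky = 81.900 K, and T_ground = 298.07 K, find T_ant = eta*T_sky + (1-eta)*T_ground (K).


T_ant = 0.96900 * 81.900 + (1 - 0.96900) * 298.07 = 88.60 K

88.60 K


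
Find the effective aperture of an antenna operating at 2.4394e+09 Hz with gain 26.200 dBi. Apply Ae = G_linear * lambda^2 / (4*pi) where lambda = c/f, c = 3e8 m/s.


lambda = c / f = 3.0000e+08 / 2.4394e+09 = 0.1229811 m
G_linear = 10^(26.200/10) = 416.8694
Ae = G_linear * lambda^2 / (4*pi) = 416.8694 * 0.1229811^2 / (4*pi) = 0.5017 m^2

0.5017 m^2


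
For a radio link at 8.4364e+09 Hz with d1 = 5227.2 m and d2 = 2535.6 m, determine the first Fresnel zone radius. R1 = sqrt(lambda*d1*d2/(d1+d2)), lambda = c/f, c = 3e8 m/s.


lambda = c / f = 3.0000e+08 / 8.4364e+09 = 0.03556019 m
R1 = sqrt(0.03556019 * 5227.2 * 2535.6 / (5227.2 + 2535.6)) = 7.792 m

7.792 m


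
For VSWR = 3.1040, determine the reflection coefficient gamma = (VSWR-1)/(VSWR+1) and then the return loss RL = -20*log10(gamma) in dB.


gamma = (3.1040 - 1) / (3.1040 + 1) = 0.5126706
RL = -20 * log10(0.5126706) = 5.803 dB

5.803 dB


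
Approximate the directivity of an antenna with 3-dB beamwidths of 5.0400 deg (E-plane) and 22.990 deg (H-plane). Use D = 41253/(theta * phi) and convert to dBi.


D_linear = 41253 / (5.0400 * 22.990) = 356.0295
D_dBi = 10 * log10(356.0295) = 25.51 dBi

25.51 dBi


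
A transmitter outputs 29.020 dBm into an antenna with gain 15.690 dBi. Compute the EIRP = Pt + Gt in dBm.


EIRP = Pt + Gt = 29.020 + 15.690 = 44.71 dBm

44.71 dBm


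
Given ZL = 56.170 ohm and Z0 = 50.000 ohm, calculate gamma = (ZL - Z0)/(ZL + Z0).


gamma = (56.170 - 50.000) / (56.170 + 50.000) = 0.05811

0.05811


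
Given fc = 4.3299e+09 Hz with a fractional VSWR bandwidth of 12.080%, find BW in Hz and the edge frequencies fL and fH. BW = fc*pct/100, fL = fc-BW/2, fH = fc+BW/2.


BW = 4.3299e+09 * 12.080/100 = 5.230519e+08 Hz
fL = 4.3299e+09 - 5.230519e+08/2 = 4.068e+09 Hz
fH = 4.3299e+09 + 5.230519e+08/2 = 4.591e+09 Hz

BW=5.231e+08 Hz, fL=4.068e+09 Hz, fH=4.591e+09 Hz


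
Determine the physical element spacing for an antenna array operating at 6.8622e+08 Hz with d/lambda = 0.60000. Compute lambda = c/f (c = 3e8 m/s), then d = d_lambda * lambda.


lambda = c / f = 3.0000e+08 / 6.8622e+08 = 0.4371776 m
d = 0.60000 * 0.4371776 = 0.2623 m

0.2623 m


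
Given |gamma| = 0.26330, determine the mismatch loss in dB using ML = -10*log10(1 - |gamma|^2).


ML = -10 * log10(1 - 0.26330^2) = -10 * log10(0.93067311) = 0.3120 dB

0.3120 dB


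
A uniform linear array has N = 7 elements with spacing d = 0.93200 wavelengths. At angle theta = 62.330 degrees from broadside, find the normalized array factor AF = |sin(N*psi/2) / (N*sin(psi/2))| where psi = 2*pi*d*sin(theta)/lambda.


psi = 2*pi*0.93200*sin(62.330 deg) = 5.186227 rad
AF = |sin(7*5.186227/2) / (7*sin(5.186227/2))| = 0.1760

0.1760


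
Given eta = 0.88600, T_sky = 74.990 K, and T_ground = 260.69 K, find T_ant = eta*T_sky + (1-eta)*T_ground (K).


T_ant = 0.88600 * 74.990 + (1 - 0.88600) * 260.69 = 96.16 K

96.16 K


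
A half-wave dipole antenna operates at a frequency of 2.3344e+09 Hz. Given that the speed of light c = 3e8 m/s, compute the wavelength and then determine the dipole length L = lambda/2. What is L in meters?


lambda = c / f = 3.0000e+08 / 2.3344e+09 = 0.1285127 m
L = lambda / 2 = 0.1285127 / 2 = 0.06426 m

0.06426 m


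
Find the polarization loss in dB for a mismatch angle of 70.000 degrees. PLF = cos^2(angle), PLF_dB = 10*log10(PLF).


PLF_linear = cos^2(70.000 deg) = 0.1169778
PLF_dB = 10 * log10(0.1169778) = -9.319 dB

-9.319 dB


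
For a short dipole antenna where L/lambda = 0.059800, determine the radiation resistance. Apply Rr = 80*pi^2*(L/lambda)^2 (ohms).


Rr = 80 * pi^2 * (0.059800)^2 = 80 * 9.869604 * 3.576040e-03 = 2.824 ohm

2.824 ohm


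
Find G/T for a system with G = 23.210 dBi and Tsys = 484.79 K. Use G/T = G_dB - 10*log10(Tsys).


G/T = 23.210 - 10*log10(484.79) = 23.210 - 26.85554 = -3.646 dB/K

-3.646 dB/K


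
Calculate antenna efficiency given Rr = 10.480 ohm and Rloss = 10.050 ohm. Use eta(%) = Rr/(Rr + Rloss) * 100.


eta = 10.480 / (10.480 + 10.050) * 100 = 51.05%

51.05%


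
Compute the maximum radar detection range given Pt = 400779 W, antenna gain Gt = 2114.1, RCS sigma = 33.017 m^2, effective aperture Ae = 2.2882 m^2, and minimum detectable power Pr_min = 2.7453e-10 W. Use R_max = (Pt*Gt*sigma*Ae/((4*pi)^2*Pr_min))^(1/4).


R^4 = 400779*2114.1*33.017*2.2882 / ((4*pi)^2 * 2.7453e-10) = 1.476565e+18
R_max = 1.476565e+18^0.25 = 34859 m

34859 m


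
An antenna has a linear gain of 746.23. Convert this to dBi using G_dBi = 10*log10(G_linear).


G_dBi = 10 * log10(746.23) = 28.73 dBi

28.73 dBi


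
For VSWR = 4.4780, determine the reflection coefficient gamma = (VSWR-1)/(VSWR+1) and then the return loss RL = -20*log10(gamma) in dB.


gamma = (4.4780 - 1) / (4.4780 + 1) = 0.6349032
RL = -20 * log10(0.6349032) = 3.946 dB

3.946 dB


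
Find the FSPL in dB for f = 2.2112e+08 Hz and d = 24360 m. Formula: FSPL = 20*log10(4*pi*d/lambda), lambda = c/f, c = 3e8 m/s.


lambda = c / f = 3.0000e+08 / 2.2112e+08 = 1.356729 m
FSPL = 20 * log10(4*pi*24360/1.356729) = 107.1 dB

107.1 dB


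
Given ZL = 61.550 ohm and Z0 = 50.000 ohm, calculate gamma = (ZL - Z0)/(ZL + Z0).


gamma = (61.550 - 50.000) / (61.550 + 50.000) = 0.1035

0.1035


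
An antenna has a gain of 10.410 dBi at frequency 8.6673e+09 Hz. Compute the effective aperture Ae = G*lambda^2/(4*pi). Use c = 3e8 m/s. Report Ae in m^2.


lambda = c / f = 3.0000e+08 / 8.6673e+09 = 0.03461286 m
G_linear = 10^(10.410/10) = 10.99006
Ae = G_linear * lambda^2 / (4*pi) = 10.99006 * 0.03461286^2 / (4*pi) = 1.048e-03 m^2

1.048e-03 m^2


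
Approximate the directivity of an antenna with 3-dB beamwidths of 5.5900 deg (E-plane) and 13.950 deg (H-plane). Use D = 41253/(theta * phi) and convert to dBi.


D_linear = 41253 / (5.5900 * 13.950) = 529.0169
D_dBi = 10 * log10(529.0169) = 27.23 dBi

27.23 dBi


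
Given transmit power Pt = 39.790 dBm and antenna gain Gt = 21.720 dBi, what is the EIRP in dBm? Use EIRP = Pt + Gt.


EIRP = Pt + Gt = 39.790 + 21.720 = 61.51 dBm

61.51 dBm


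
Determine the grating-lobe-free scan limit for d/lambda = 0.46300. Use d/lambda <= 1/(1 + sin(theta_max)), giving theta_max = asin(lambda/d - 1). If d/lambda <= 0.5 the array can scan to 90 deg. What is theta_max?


lambda/d - 1 = 1/0.46300 - 1 = 1.159827 >= 1
d/lambda <= 0.5, so the array can scan to endfire without grating lobes: theta_max = 90 deg

90 deg


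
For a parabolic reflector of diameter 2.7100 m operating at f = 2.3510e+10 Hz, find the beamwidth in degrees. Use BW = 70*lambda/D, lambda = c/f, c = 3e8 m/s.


lambda = c / f = 3.0000e+08 / 2.3510e+10 = 0.01276053 m
BW = 70 * 0.01276053 / 2.7100 = 0.3296 deg

0.3296 deg


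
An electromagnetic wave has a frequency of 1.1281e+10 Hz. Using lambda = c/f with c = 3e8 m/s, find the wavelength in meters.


lambda = c / f = 3.0000e+08 / 1.1281e+10 = 0.02659 m

0.02659 m


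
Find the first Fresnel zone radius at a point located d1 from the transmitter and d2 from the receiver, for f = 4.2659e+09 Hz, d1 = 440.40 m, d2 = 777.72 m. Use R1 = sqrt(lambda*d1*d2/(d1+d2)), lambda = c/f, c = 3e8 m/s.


lambda = c / f = 3.0000e+08 / 4.2659e+09 = 0.07032514 m
R1 = sqrt(0.07032514 * 440.40 * 777.72 / (440.40 + 777.72)) = 4.447 m

4.447 m


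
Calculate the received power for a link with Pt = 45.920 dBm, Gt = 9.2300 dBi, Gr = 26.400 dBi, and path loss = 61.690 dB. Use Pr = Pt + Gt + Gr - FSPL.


Pr = 45.920 + 9.2300 + 26.400 - 61.690 = 19.86 dBm

19.86 dBm


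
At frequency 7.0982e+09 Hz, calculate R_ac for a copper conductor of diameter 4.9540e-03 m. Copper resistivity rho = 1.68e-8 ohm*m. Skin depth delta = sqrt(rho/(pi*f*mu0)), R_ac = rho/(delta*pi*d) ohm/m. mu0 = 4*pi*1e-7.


delta = sqrt(1.68e-8 / (pi * 7.0982e+09 * 4*pi*1e-7)) = 7.742847e-07 m
R_ac = 1.68e-8 / (7.742847e-07 * pi * 4.9540e-03) = 1.394 ohm/m

1.394 ohm/m


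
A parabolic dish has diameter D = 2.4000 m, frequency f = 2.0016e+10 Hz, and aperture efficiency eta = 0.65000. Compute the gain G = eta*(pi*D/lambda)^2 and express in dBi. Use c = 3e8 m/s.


lambda = c / f = 3.0000e+08 / 2.0016e+10 = 0.01498801 m
G_linear = 0.65000 * (pi * 2.4000 / 0.01498801)^2 = 164493.1
G_dBi = 10 * log10(164493.1) = 52.16 dBi

52.16 dBi


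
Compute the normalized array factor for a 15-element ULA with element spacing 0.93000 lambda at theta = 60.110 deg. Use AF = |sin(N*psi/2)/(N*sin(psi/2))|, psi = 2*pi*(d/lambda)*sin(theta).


psi = 2*pi*0.93000*sin(60.110 deg) = 5.066100 rad
AF = |sin(15*5.066100/2) / (15*sin(5.066100/2))| = 0.03409

0.03409


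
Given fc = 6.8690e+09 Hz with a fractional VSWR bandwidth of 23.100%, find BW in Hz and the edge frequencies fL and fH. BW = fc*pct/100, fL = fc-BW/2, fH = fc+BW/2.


BW = 6.8690e+09 * 23.100/100 = 1.586739e+09 Hz
fL = 6.8690e+09 - 1.586739e+09/2 = 6.076e+09 Hz
fH = 6.8690e+09 + 1.586739e+09/2 = 7.662e+09 Hz

BW=1.587e+09 Hz, fL=6.076e+09 Hz, fH=7.662e+09 Hz


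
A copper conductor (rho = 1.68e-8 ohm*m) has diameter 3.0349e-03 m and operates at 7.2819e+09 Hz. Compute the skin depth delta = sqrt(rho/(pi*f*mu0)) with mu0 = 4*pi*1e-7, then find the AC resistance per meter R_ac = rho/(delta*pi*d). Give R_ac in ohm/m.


delta = sqrt(1.68e-8 / (pi * 7.2819e+09 * 4*pi*1e-7)) = 7.644559e-07 m
R_ac = 1.68e-8 / (7.644559e-07 * pi * 3.0349e-03) = 2.305 ohm/m

2.305 ohm/m


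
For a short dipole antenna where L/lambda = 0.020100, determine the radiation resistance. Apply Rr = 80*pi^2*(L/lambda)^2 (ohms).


Rr = 80 * pi^2 * (0.020100)^2 = 80 * 9.869604 * 4.040100e-04 = 0.3190 ohm

0.3190 ohm


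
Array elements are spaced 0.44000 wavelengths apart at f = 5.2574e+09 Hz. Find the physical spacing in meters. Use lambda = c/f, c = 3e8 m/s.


lambda = c / f = 3.0000e+08 / 5.2574e+09 = 0.05706243 m
d = 0.44000 * 0.05706243 = 0.02511 m

0.02511 m


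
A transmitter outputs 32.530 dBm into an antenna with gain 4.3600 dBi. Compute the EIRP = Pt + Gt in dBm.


EIRP = Pt + Gt = 32.530 + 4.3600 = 36.89 dBm

36.89 dBm


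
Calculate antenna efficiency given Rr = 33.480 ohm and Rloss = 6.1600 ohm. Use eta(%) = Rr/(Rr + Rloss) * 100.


eta = 33.480 / (33.480 + 6.1600) * 100 = 84.46%

84.46%


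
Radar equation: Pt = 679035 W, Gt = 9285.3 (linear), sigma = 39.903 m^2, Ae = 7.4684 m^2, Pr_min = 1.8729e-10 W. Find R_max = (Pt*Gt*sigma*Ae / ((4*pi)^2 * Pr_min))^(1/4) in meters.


R^4 = 679035*9285.3*39.903*7.4684 / ((4*pi)^2 * 1.8729e-10) = 6.353118e+19
R_max = 6.353118e+19^0.25 = 89278 m

89278 m


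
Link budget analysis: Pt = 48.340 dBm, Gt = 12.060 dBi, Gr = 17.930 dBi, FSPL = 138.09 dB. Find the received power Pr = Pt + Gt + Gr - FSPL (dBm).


Pr = 48.340 + 12.060 + 17.930 - 138.09 = -59.76 dBm

-59.76 dBm


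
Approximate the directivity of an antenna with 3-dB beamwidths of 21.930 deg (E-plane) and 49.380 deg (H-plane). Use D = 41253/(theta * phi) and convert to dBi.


D_linear = 41253 / (21.930 * 49.380) = 38.09481
D_dBi = 10 * log10(38.09481) = 15.81 dBi

15.81 dBi


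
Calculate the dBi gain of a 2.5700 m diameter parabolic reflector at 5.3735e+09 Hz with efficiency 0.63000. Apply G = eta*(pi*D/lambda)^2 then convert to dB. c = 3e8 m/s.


lambda = c / f = 3.0000e+08 / 5.3735e+09 = 0.05582953 m
G_linear = 0.63000 * (pi * 2.5700 / 0.05582953)^2 = 13175.85
G_dBi = 10 * log10(13175.85) = 41.20 dBi

41.20 dBi


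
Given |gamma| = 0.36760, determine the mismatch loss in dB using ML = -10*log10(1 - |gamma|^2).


ML = -10 * log10(1 - 0.36760^2) = -10 * log10(0.86487024) = 0.6305 dB

0.6305 dB


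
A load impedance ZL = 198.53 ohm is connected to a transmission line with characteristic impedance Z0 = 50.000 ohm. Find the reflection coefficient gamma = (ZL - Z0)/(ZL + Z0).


gamma = (198.53 - 50.000) / (198.53 + 50.000) = 0.5976

0.5976


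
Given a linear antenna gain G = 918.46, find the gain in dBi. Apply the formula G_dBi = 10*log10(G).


G_dBi = 10 * log10(918.46) = 29.63 dBi

29.63 dBi


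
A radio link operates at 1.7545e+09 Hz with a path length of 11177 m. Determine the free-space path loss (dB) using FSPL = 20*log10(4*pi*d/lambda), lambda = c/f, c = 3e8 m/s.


lambda = c / f = 3.0000e+08 / 1.7545e+09 = 0.1709889 m
FSPL = 20 * log10(4*pi*11177/0.1709889) = 118.3 dB

118.3 dB


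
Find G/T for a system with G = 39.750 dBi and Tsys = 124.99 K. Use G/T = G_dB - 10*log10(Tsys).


G/T = 39.750 - 10*log10(124.99) = 39.750 - 20.96875 = 18.78 dB/K

18.78 dB/K


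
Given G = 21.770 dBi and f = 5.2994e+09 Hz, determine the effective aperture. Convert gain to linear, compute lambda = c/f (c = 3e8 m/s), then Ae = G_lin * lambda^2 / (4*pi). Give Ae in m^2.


lambda = c / f = 3.0000e+08 / 5.2994e+09 = 0.05661018 m
G_linear = 10^(21.770/10) = 150.3142
Ae = G_linear * lambda^2 / (4*pi) = 150.3142 * 0.05661018^2 / (4*pi) = 0.03833 m^2

0.03833 m^2


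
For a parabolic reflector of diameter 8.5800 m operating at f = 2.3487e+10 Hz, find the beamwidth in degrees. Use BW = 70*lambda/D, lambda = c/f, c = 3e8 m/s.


lambda = c / f = 3.0000e+08 / 2.3487e+10 = 0.01277302 m
BW = 70 * 0.01277302 / 8.5800 = 0.1042 deg

0.1042 deg


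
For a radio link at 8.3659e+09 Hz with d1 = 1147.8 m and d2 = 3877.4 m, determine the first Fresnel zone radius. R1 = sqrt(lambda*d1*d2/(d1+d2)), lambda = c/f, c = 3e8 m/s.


lambda = c / f = 3.0000e+08 / 8.3659e+09 = 0.03585986 m
R1 = sqrt(0.03585986 * 1147.8 * 3877.4 / (1147.8 + 3877.4)) = 5.635 m

5.635 m


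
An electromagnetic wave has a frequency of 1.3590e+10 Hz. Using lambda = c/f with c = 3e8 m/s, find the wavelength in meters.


lambda = c / f = 3.0000e+08 / 1.3590e+10 = 0.02208 m

0.02208 m


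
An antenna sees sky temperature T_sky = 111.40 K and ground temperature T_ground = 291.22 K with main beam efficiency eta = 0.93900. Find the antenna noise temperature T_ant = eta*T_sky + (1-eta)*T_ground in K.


T_ant = 0.93900 * 111.40 + (1 - 0.93900) * 291.22 = 122.4 K

122.4 K


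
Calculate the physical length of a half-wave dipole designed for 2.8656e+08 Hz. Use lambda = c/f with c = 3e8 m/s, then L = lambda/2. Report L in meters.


lambda = c / f = 3.0000e+08 / 2.8656e+08 = 1.046901 m
L = lambda / 2 = 1.046901 / 2 = 0.5235 m

0.5235 m


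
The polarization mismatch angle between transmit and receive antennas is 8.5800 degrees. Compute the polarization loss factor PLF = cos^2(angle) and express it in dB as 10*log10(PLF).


PLF_linear = cos^2(8.5800 deg) = 0.9777423
PLF_dB = 10 * log10(0.9777423) = -0.09776 dB

-0.09776 dB


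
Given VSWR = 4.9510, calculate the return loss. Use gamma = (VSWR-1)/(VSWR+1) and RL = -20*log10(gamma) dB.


gamma = (4.9510 - 1) / (4.9510 + 1) = 0.6639220
RL = -20 * log10(0.6639220) = 3.558 dB

3.558 dB


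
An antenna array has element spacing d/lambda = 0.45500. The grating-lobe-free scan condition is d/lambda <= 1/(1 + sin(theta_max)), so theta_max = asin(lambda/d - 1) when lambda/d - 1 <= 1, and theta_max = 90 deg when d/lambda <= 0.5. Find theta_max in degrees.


lambda/d - 1 = 1/0.45500 - 1 = 1.197802 >= 1
d/lambda <= 0.5, so the array can scan to endfire without grating lobes: theta_max = 90 deg

90 deg


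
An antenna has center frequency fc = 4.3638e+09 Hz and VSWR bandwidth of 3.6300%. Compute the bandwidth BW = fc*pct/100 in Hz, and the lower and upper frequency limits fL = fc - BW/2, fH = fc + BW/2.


BW = 4.3638e+09 * 3.6300/100 = 1.584059e+08 Hz
fL = 4.3638e+09 - 1.584059e+08/2 = 4.285e+09 Hz
fH = 4.3638e+09 + 1.584059e+08/2 = 4.443e+09 Hz

BW=1.584e+08 Hz, fL=4.285e+09 Hz, fH=4.443e+09 Hz


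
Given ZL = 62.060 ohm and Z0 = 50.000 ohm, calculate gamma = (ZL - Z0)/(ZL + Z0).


gamma = (62.060 - 50.000) / (62.060 + 50.000) = 0.1076

0.1076


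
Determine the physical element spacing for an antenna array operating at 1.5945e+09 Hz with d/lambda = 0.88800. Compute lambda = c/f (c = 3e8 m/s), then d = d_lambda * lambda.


lambda = c / f = 3.0000e+08 / 1.5945e+09 = 0.1881468 m
d = 0.88800 * 0.1881468 = 0.1671 m

0.1671 m


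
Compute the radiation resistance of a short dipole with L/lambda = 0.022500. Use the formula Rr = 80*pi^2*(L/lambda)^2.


Rr = 80 * pi^2 * (0.022500)^2 = 80 * 9.869604 * 5.062500e-04 = 0.3997 ohm

0.3997 ohm


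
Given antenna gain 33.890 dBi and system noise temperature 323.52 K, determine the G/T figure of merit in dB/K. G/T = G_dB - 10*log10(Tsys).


G/T = 33.890 - 10*log10(323.52) = 33.890 - 25.09901 = 8.791 dB/K

8.791 dB/K


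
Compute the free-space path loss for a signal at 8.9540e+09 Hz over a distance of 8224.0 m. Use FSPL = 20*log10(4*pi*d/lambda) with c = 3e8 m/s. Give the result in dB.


lambda = c / f = 3.0000e+08 / 8.9540e+09 = 0.03350458 m
FSPL = 20 * log10(4*pi*8224.0/0.03350458) = 129.8 dB

129.8 dB


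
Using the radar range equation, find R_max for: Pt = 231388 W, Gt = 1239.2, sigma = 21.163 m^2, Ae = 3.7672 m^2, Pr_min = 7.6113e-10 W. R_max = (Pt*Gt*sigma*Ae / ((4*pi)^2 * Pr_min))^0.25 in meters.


R^4 = 231388*1239.2*21.163*3.7672 / ((4*pi)^2 * 7.6113e-10) = 1.901952e+17
R_max = 1.901952e+17^0.25 = 20883 m

20883 m


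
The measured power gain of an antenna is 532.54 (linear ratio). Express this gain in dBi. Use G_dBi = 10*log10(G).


G_dBi = 10 * log10(532.54) = 27.26 dBi

27.26 dBi


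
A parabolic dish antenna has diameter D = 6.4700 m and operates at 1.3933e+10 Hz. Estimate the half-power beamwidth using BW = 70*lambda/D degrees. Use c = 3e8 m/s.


lambda = c / f = 3.0000e+08 / 1.3933e+10 = 0.02153162 m
BW = 70 * 0.02153162 / 6.4700 = 0.2330 deg

0.2330 deg


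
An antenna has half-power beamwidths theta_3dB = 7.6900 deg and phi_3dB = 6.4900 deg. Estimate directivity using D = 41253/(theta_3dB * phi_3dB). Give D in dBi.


D_linear = 41253 / (7.6900 * 6.4900) = 826.5793
D_dBi = 10 * log10(826.5793) = 29.17 dBi

29.17 dBi


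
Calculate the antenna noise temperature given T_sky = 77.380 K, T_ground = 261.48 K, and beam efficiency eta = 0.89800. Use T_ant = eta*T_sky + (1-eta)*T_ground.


T_ant = 0.89800 * 77.380 + (1 - 0.89800) * 261.48 = 96.16 K

96.16 K


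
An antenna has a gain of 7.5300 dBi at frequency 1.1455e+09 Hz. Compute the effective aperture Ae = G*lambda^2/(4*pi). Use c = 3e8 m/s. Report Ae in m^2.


lambda = c / f = 3.0000e+08 / 1.1455e+09 = 0.2618944 m
G_linear = 10^(7.5300/10) = 5.662393
Ae = G_linear * lambda^2 / (4*pi) = 5.662393 * 0.2618944^2 / (4*pi) = 0.03091 m^2

0.03091 m^2


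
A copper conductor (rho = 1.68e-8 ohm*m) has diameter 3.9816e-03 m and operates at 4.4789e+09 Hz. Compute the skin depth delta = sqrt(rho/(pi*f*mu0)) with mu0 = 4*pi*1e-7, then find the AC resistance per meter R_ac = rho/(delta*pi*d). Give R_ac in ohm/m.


delta = sqrt(1.68e-8 / (pi * 4.4789e+09 * 4*pi*1e-7)) = 9.747407e-07 m
R_ac = 1.68e-8 / (9.747407e-07 * pi * 3.9816e-03) = 1.378 ohm/m

1.378 ohm/m


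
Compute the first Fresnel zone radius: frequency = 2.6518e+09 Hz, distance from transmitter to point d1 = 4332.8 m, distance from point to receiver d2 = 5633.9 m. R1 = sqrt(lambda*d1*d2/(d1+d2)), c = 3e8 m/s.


lambda = c / f = 3.0000e+08 / 2.6518e+09 = 0.1131307 m
R1 = sqrt(0.1131307 * 4332.8 * 5633.9 / (4332.8 + 5633.9)) = 16.65 m

16.65 m


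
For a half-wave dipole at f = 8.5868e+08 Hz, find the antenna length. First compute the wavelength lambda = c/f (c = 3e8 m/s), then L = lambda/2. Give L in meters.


lambda = c / f = 3.0000e+08 / 8.5868e+08 = 0.3493735 m
L = lambda / 2 = 0.3493735 / 2 = 0.1747 m

0.1747 m


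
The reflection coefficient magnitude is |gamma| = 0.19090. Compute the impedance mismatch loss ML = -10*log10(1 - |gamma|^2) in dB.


ML = -10 * log10(1 - 0.19090^2) = -10 * log10(0.96355719) = 0.1612 dB

0.1612 dB


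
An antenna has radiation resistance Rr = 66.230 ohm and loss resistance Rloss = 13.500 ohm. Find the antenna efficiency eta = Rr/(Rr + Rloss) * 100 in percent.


eta = 66.230 / (66.230 + 13.500) * 100 = 83.07%

83.07%


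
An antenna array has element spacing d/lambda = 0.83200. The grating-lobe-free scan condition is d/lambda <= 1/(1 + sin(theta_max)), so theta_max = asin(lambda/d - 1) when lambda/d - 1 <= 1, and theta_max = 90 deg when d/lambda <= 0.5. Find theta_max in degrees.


lambda/d - 1 = 1/0.83200 - 1 = 0.2019231
theta_max = asin(0.2019231) = 11.65 deg

11.65 deg


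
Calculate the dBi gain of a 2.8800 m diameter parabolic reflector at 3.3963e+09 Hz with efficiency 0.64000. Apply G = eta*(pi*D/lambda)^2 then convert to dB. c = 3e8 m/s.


lambda = c / f = 3.0000e+08 / 3.3963e+09 = 0.08833142 m
G_linear = 0.64000 * (pi * 2.8800 / 0.08833142)^2 = 6714.818
G_dBi = 10 * log10(6714.818) = 38.27 dBi

38.27 dBi


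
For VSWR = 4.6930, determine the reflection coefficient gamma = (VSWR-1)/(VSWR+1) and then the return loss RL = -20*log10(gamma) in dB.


gamma = (4.6930 - 1) / (4.6930 + 1) = 0.6486914
RL = -20 * log10(0.6486914) = 3.759 dB

3.759 dB


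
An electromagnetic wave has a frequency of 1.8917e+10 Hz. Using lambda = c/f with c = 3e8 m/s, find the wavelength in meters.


lambda = c / f = 3.0000e+08 / 1.8917e+10 = 0.01586 m

0.01586 m


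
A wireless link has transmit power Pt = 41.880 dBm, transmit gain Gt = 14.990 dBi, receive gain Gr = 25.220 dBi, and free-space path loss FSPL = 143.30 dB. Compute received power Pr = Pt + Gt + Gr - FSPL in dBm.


Pr = 41.880 + 14.990 + 25.220 - 143.30 = -61.21 dBm

-61.21 dBm


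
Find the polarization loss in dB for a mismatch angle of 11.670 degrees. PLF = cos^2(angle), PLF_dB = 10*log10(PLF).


PLF_linear = cos^2(11.670 deg) = 0.9590850
PLF_dB = 10 * log10(0.9590850) = -0.1814 dB

-0.1814 dB


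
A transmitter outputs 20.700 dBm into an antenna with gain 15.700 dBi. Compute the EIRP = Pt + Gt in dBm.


EIRP = Pt + Gt = 20.700 + 15.700 = 36.40 dBm

36.40 dBm


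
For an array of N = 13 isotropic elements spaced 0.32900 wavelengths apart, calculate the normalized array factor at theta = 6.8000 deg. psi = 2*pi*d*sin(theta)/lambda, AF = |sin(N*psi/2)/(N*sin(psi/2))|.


psi = 2*pi*0.32900*sin(6.8000 deg) = 0.2447609 rad
AF = |sin(13*0.2447609/2) / (13*sin(0.2447609/2))| = 0.6300

0.6300


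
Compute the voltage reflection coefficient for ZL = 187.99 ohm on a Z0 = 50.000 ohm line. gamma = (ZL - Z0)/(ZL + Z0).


gamma = (187.99 - 50.000) / (187.99 + 50.000) = 0.5798

0.5798


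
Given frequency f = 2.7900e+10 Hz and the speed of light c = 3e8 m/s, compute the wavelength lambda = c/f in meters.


lambda = c / f = 3.0000e+08 / 2.7900e+10 = 0.01075 m

0.01075 m


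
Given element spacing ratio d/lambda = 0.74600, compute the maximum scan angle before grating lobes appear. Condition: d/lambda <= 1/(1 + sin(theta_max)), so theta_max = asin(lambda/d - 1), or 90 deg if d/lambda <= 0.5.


lambda/d - 1 = 1/0.74600 - 1 = 0.3404826
theta_max = asin(0.3404826) = 19.91 deg

19.91 deg


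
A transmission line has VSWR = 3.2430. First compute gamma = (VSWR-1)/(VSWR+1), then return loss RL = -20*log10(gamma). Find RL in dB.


gamma = (3.2430 - 1) / (3.2430 + 1) = 0.5286354
RL = -20 * log10(0.5286354) = 5.537 dB

5.537 dB


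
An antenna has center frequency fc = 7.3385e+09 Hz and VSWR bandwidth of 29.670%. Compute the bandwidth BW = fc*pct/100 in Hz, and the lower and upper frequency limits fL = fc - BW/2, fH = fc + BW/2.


BW = 7.3385e+09 * 29.670/100 = 2.177333e+09 Hz
fL = 7.3385e+09 - 2.177333e+09/2 = 6.250e+09 Hz
fH = 7.3385e+09 + 2.177333e+09/2 = 8.427e+09 Hz

BW=2.177e+09 Hz, fL=6.250e+09 Hz, fH=8.427e+09 Hz


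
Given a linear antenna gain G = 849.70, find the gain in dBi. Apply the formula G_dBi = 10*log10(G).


G_dBi = 10 * log10(849.70) = 29.29 dBi

29.29 dBi


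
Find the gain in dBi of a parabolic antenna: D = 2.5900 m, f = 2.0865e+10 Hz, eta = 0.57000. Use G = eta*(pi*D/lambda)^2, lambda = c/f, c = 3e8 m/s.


lambda = c / f = 3.0000e+08 / 2.0865e+10 = 0.01437815 m
G_linear = 0.57000 * (pi * 2.5900 / 0.01437815)^2 = 182544.2
G_dBi = 10 * log10(182544.2) = 52.61 dBi

52.61 dBi


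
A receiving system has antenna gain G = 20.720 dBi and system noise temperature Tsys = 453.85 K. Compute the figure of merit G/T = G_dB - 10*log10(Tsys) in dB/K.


G/T = 20.720 - 10*log10(453.85) = 20.720 - 26.56912 = -5.849 dB/K

-5.849 dB/K


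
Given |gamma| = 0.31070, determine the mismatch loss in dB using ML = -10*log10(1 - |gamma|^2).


ML = -10 * log10(1 - 0.31070^2) = -10 * log10(0.90346551) = 0.4409 dB

0.4409 dB


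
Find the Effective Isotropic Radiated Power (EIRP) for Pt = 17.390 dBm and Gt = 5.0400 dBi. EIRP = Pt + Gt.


EIRP = Pt + Gt = 17.390 + 5.0400 = 22.43 dBm

22.43 dBm


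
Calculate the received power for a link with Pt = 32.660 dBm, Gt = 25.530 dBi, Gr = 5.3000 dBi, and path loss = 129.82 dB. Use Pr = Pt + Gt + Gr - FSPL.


Pr = 32.660 + 25.530 + 5.3000 - 129.82 = -66.33 dBm

-66.33 dBm


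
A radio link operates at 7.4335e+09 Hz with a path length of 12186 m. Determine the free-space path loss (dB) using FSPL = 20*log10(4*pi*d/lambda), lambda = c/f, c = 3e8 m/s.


lambda = c / f = 3.0000e+08 / 7.4335e+09 = 0.04035784 m
FSPL = 20 * log10(4*pi*12186/0.04035784) = 131.6 dB

131.6 dB


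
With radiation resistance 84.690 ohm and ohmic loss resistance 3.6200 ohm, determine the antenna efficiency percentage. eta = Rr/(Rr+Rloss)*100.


eta = 84.690 / (84.690 + 3.6200) * 100 = 95.90%

95.90%


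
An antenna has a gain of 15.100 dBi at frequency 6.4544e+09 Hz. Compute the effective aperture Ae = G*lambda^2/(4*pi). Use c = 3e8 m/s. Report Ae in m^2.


lambda = c / f = 3.0000e+08 / 6.4544e+09 = 0.04647992 m
G_linear = 10^(15.100/10) = 32.35937
Ae = G_linear * lambda^2 / (4*pi) = 32.35937 * 0.04647992^2 / (4*pi) = 5.563e-03 m^2

5.563e-03 m^2


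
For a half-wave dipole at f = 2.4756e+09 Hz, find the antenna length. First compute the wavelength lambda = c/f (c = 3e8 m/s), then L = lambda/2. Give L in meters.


lambda = c / f = 3.0000e+08 / 2.4756e+09 = 0.1211827 m
L = lambda / 2 = 0.1211827 / 2 = 0.06059 m

0.06059 m


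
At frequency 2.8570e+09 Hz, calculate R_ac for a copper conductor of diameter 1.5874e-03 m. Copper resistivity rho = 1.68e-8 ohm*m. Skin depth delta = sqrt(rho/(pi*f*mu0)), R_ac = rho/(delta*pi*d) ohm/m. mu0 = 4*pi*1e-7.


delta = sqrt(1.68e-8 / (pi * 2.8570e+09 * 4*pi*1e-7)) = 1.220449e-06 m
R_ac = 1.68e-8 / (1.220449e-06 * pi * 1.5874e-03) = 2.760 ohm/m

2.760 ohm/m


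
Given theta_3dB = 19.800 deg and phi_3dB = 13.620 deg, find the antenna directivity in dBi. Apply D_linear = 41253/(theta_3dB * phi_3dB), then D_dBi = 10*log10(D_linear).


D_linear = 41253 / (19.800 * 13.620) = 152.9725
D_dBi = 10 * log10(152.9725) = 21.85 dBi

21.85 dBi


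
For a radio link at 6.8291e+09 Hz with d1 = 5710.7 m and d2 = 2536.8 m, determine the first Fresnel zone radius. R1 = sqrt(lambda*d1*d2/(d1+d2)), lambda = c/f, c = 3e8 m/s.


lambda = c / f = 3.0000e+08 / 6.8291e+09 = 0.04392965 m
R1 = sqrt(0.04392965 * 5710.7 * 2536.8 / (5710.7 + 2536.8)) = 8.784 m

8.784 m


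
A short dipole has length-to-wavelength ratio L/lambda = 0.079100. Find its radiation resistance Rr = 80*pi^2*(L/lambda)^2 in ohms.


Rr = 80 * pi^2 * (0.079100)^2 = 80 * 9.869604 * 6.256810e-03 = 4.940 ohm

4.940 ohm


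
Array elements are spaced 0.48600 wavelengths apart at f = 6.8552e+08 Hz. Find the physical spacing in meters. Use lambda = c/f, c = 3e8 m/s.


lambda = c / f = 3.0000e+08 / 6.8552e+08 = 0.4376240 m
d = 0.48600 * 0.4376240 = 0.2127 m

0.2127 m


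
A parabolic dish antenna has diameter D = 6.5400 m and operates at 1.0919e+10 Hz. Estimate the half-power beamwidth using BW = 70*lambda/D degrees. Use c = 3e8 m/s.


lambda = c / f = 3.0000e+08 / 1.0919e+10 = 0.02747504 m
BW = 70 * 0.02747504 / 6.5400 = 0.2941 deg

0.2941 deg


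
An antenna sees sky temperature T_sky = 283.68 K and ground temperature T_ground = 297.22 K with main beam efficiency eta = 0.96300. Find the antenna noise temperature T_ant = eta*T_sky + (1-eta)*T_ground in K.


T_ant = 0.96300 * 283.68 + (1 - 0.96300) * 297.22 = 284.2 K

284.2 K


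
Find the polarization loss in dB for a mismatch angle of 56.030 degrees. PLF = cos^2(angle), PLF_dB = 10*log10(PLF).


PLF_linear = cos^2(56.030 deg) = 0.3122113
PLF_dB = 10 * log10(0.3122113) = -5.056 dB

-5.056 dB


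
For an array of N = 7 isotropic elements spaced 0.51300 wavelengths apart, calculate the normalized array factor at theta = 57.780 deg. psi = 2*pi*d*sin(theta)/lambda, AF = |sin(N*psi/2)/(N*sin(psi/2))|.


psi = 2*pi*0.51300*sin(57.780 deg) = 2.726913 rad
AF = |sin(7*2.726913/2) / (7*sin(2.726913/2))| = 0.01739

0.01739


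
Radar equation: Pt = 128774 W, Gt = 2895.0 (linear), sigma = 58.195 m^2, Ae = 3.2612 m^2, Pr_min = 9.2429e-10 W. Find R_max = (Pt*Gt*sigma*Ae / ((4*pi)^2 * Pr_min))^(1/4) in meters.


R^4 = 128774*2895.0*58.195*3.2612 / ((4*pi)^2 * 9.2429e-10) = 4.847434e+17
R_max = 4.847434e+17^0.25 = 26386 m

26386 m


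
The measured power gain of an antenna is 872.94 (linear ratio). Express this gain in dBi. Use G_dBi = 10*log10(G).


G_dBi = 10 * log10(872.94) = 29.41 dBi

29.41 dBi


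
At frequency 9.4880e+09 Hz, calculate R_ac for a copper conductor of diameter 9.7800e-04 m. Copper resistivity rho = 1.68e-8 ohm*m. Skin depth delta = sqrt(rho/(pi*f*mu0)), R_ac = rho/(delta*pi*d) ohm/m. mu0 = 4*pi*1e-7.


delta = sqrt(1.68e-8 / (pi * 9.4880e+09 * 4*pi*1e-7)) = 6.697110e-07 m
R_ac = 1.68e-8 / (6.697110e-07 * pi * 9.7800e-04) = 8.165 ohm/m

8.165 ohm/m


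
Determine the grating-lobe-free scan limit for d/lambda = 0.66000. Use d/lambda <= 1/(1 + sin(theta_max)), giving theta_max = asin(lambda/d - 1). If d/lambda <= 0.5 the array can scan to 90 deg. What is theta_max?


lambda/d - 1 = 1/0.66000 - 1 = 0.5151515
theta_max = asin(0.5151515) = 31.01 deg

31.01 deg


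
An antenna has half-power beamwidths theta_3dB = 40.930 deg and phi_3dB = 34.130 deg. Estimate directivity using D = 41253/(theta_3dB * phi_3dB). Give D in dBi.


D_linear = 41253 / (40.930 * 34.130) = 29.53096
D_dBi = 10 * log10(29.53096) = 14.70 dBi

14.70 dBi


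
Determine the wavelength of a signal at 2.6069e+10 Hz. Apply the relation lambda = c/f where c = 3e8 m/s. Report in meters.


lambda = c / f = 3.0000e+08 / 2.6069e+10 = 0.01151 m

0.01151 m


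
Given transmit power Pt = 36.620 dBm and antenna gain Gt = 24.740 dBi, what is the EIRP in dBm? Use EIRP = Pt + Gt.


EIRP = Pt + Gt = 36.620 + 24.740 = 61.36 dBm

61.36 dBm


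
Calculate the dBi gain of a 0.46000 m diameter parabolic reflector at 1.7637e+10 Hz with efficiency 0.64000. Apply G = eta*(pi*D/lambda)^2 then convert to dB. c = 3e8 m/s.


lambda = c / f = 3.0000e+08 / 1.7637e+10 = 0.01700970 m
G_linear = 0.64000 * (pi * 0.46000 / 0.01700970)^2 = 4619.576
G_dBi = 10 * log10(4619.576) = 36.65 dBi

36.65 dBi


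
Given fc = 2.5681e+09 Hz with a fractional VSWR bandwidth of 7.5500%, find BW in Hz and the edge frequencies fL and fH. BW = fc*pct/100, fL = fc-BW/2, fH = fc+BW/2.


BW = 2.5681e+09 * 7.5500/100 = 1.938916e+08 Hz
fL = 2.5681e+09 - 1.938916e+08/2 = 2.471e+09 Hz
fH = 2.5681e+09 + 1.938916e+08/2 = 2.665e+09 Hz

BW=1.939e+08 Hz, fL=2.471e+09 Hz, fH=2.665e+09 Hz


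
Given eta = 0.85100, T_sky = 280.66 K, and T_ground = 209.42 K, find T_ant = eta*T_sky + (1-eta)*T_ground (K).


T_ant = 0.85100 * 280.66 + (1 - 0.85100) * 209.42 = 270.0 K

270.0 K


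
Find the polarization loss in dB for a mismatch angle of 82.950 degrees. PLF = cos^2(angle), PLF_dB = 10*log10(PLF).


PLF_linear = cos^2(82.950 deg) = 0.01506399
PLF_dB = 10 * log10(0.01506399) = -18.22 dB

-18.22 dB


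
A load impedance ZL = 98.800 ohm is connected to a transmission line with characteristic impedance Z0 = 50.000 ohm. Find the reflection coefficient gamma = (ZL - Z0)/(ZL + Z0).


gamma = (98.800 - 50.000) / (98.800 + 50.000) = 0.3280

0.3280


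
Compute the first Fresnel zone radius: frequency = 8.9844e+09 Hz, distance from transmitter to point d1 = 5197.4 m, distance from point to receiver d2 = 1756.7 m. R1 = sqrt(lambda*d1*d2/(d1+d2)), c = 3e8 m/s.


lambda = c / f = 3.0000e+08 / 8.9844e+09 = 0.03339121 m
R1 = sqrt(0.03339121 * 5197.4 * 1756.7 / (5197.4 + 1756.7)) = 6.621 m

6.621 m


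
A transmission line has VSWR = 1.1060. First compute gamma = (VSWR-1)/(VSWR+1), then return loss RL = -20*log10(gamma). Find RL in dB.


gamma = (1.1060 - 1) / (1.1060 + 1) = 0.05033238
RL = -20 * log10(0.05033238) = 25.96 dB

25.96 dB


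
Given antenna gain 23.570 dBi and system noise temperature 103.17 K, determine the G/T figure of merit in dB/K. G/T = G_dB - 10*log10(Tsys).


G/T = 23.570 - 10*log10(103.17) = 23.570 - 20.13553 = 3.434 dB/K

3.434 dB/K


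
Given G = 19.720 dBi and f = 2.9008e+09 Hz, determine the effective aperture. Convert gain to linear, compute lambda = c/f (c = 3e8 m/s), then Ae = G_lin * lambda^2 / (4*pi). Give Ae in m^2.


lambda = c / f = 3.0000e+08 / 2.9008e+09 = 0.1034197 m
G_linear = 10^(19.720/10) = 93.75620
Ae = G_linear * lambda^2 / (4*pi) = 93.75620 * 0.1034197^2 / (4*pi) = 0.07980 m^2

0.07980 m^2


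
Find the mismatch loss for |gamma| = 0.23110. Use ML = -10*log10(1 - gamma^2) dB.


ML = -10 * log10(1 - 0.23110^2) = -10 * log10(0.94659279) = 0.2384 dB

0.2384 dB
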